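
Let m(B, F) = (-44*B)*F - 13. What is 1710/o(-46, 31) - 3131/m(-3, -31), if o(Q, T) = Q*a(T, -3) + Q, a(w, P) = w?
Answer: -1205359/3021280 ≈ -0.39896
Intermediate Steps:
o(Q, T) = Q + Q*T (o(Q, T) = Q*T + Q = Q + Q*T)
m(B, F) = -13 - 44*B*F (m(B, F) = -44*B*F - 13 = -13 - 44*B*F)
1710/o(-46, 31) - 3131/m(-3, -31) = 1710/((-46*(1 + 31))) - 3131/(-13 - 44*(-3)*(-31)) = 1710/((-46*32)) - 3131/(-13 - 4092) = 1710/(-1472) - 3131/(-4105) = 1710*(-1/1472) - 3131*(-1/4105) = -855/736 + 3131/4105 = -1205359/3021280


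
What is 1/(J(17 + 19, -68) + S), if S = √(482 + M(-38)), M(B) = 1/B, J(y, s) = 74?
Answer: 76/5129 - 3*√77330/189773 ≈ 0.010422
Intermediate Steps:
S = 3*√77330/38 (S = √(482 + 1/(-38)) = √(482 - 1/38) = √(18315/38) = 3*√77330/38 ≈ 21.954)
1/(J(17 + 19, -68) + S) = 1/(74 + 3*√77330/38)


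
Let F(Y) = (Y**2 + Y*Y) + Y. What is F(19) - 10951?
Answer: -10210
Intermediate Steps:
F(Y) = Y + 2*Y**2 (F(Y) = (Y**2 + Y**2) + Y = 2*Y**2 + Y = Y + 2*Y**2)
F(19) - 10951 = 19*(1 + 2*19) - 10951 = 19*(1 + 38) - 10951 = 19*39 - 10951 = 741 - 10951 = -10210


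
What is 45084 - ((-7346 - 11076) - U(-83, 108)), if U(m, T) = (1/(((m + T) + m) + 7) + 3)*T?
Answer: 1085074/17 ≈ 63828.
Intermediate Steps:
U(m, T) = T*(3 + 1/(7 + T + 2*m)) (U(m, T) = (1/(((T + m) + m) + 7) + 3)*T = (1/((T + 2*m) + 7) + 3)*T = (1/(7 + T + 2*m) + 3)*T = (3 + 1/(7 + T + 2*m))*T = T*(3 + 1/(7 + T + 2*m)))
45084 - ((-7346 - 11076) - U(-83, 108)) = 45084 - ((-7346 - 11076) - 108*(22 + 3*108 + 6*(-83))/(7 + 108 + 2*(-83))) = 45084 - (-18422 - 108*(22 + 324 - 498)/(7 + 108 - 166)) = 45084 - (-18422 - 108*(-152)/(-51)) = 45084 - (-18422 - 108*(-1)*(-152)/51) = 45084 - (-18422 - 1*5472/17) = 45084 - (-18422 - 5472/17) = 45084 - 1*(-318646/17) = 45084 + 318646/17 = 1085074/17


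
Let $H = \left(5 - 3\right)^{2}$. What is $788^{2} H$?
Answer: $2483776$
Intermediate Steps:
$H = 4$ ($H = 2^{2} = 4$)
$788^{2} H = 788^{2} \cdot 4 = 620944 \cdot 4 = 2483776$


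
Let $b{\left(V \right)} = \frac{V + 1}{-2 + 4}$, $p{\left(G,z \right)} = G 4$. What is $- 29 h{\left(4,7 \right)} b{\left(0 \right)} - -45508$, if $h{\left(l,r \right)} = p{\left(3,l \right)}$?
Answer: $45334$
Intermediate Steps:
$p{\left(G,z \right)} = 4 G$
$b{\left(V \right)} = \frac{1}{2} + \frac{V}{2}$ ($b{\left(V \right)} = \frac{1 + V}{2} = \left(1 + V\right) \frac{1}{2} = \frac{1}{2} + \frac{V}{2}$)
$h{\left(l,r \right)} = 12$ ($h{\left(l,r \right)} = 4 \cdot 3 = 12$)
$- 29 h{\left(4,7 \right)} b{\left(0 \right)} - -45508 = \left(-29\right) 12 \left(\frac{1}{2} + \frac{1}{2} \cdot 0\right) - -45508 = - 348 \left(\frac{1}{2} + 0\right) + 45508 = \left(-348\right) \frac{1}{2} + 45508 = -174 + 45508 = 45334$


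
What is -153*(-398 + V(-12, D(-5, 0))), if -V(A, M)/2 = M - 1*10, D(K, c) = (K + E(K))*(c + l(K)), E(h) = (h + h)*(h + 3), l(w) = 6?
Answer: 85374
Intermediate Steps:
E(h) = 2*h*(3 + h) (E(h) = (2*h)*(3 + h) = 2*h*(3 + h))
D(K, c) = (6 + c)*(K + 2*K*(3 + K)) (D(K, c) = (K + 2*K*(3 + K))*(c + 6) = (K + 2*K*(3 + K))*(6 + c) = (6 + c)*(K + 2*K*(3 + K)))
V(A, M) = 20 - 2*M (V(A, M) = -2*(M - 1*10) = -2*(M - 10) = -2*(-10 + M) = 20 - 2*M)
-153*(-398 + V(-12, D(-5, 0))) = -153*(-398 + (20 - (-10)*(42 + 0 + 12*(-5) + 2*0*(3 - 5)))) = -153*(-398 + (20 - (-10)*(42 + 0 - 60 + 2*0*(-2)))) = -153*(-398 + (20 - (-10)*(42 + 0 - 60 + 0))) = -153*(-398 + (20 - (-10)*(-18))) = -153*(-398 + (20 - 2*90)) = -153*(-398 + (20 - 180)) = -153*(-398 - 160) = -153*(-558) = 85374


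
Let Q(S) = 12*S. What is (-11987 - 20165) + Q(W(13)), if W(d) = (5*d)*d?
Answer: -22012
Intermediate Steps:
W(d) = 5*d**2
(-11987 - 20165) + Q(W(13)) = (-11987 - 20165) + 12*(5*13**2) = -32152 + 12*(5*169) = -32152 + 12*845 = -32152 + 10140 = -22012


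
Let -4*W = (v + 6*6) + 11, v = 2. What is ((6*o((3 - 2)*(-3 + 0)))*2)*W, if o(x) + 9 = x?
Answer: 1764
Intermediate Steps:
o(x) = -9 + x
W = -49/4 (W = -((2 + 6*6) + 11)/4 = -((2 + 36) + 11)/4 = -(38 + 11)/4 = -¼*49 = -49/4 ≈ -12.250)
((6*o((3 - 2)*(-3 + 0)))*2)*W = ((6*(-9 + (3 - 2)*(-3 + 0)))*2)*(-49/4) = ((6*(-9 + 1*(-3)))*2)*(-49/4) = ((6*(-9 - 3))*2)*(-49/4) = ((6*(-12))*2)*(-49/4) = -72*2*(-49/4) = -144*(-49/4) = 1764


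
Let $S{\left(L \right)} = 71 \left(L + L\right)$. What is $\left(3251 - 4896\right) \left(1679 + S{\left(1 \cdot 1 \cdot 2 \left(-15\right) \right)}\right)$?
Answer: $4245745$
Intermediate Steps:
$S{\left(L \right)} = 142 L$ ($S{\left(L \right)} = 71 \cdot 2 L = 142 L$)
$\left(3251 - 4896\right) \left(1679 + S{\left(1 \cdot 1 \cdot 2 \left(-15\right) \right)}\right) = \left(3251 - 4896\right) \left(1679 + 142 \cdot 1 \cdot 1 \cdot 2 \left(-15\right)\right) = - 1645 \left(1679 + 142 \cdot 1 \cdot 2 \left(-15\right)\right) = - 1645 \left(1679 + 142 \cdot 2 \left(-15\right)\right) = - 1645 \left(1679 + 142 \left(-30\right)\right) = - 1645 \left(1679 - 4260\right) = \left(-1645\right) \left(-2581\right) = 4245745$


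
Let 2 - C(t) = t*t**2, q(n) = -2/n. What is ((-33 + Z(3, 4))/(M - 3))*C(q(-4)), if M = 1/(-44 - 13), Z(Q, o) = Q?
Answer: 12825/688 ≈ 18.641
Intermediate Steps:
M = -1/57 (M = 1/(-57) = -1/57 ≈ -0.017544)
C(t) = 2 - t**3 (C(t) = 2 - t*t**2 = 2 - t**3)
((-33 + Z(3, 4))/(M - 3))*C(q(-4)) = ((-33 + 3)/(-1/57 - 3))*(2 - (-2/(-4))**3) = (-30/(-172/57))*(2 - (-2*(-1/4))**3) = (-30*(-57/172))*(2 - (1/2)**3) = 855*(2 - 1*1/8)/86 = 855*(2 - 1/8)/86 = (855/86)*(15/8) = 12825/688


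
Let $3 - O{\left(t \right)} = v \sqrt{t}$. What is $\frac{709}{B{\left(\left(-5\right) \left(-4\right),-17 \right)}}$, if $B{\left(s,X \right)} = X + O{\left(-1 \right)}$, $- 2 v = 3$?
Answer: $- \frac{39704}{793} - \frac{4254 i}{793} \approx -50.068 - 5.3644 i$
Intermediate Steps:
$v = - \frac{3}{2}$ ($v = \left(- \frac{1}{2}\right) 3 = - \frac{3}{2} \approx -1.5$)
$O{\left(t \right)} = 3 + \frac{3 \sqrt{t}}{2}$ ($O{\left(t \right)} = 3 - - \frac{3 \sqrt{t}}{2} = 3 + \frac{3 \sqrt{t}}{2}$)
$B{\left(s,X \right)} = 3 + X + \frac{3 i}{2}$ ($B{\left(s,X \right)} = X + \left(3 + \frac{3 \sqrt{-1}}{2}\right) = X + \left(3 + \frac{3 i}{2}\right) = 3 + X + \frac{3 i}{2}$)
$\frac{709}{B{\left(\left(-5\right) \left(-4\right),-17 \right)}} = \frac{709}{3 - 17 + \frac{3 i}{2}} = \frac{709}{-14 + \frac{3 i}{2}} = 709 \frac{4 \left(-14 - \frac{3 i}{2}\right)}{793} = \frac{2836 \left(-14 - \frac{3 i}{2}\right)}{793}$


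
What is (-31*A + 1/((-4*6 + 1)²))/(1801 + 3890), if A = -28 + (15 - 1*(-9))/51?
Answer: 7674749/51179163 ≈ 0.14996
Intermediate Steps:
A = -468/17 (A = -28 + (15 + 9)*(1/51) = -28 + 24*(1/51) = -28 + 8/17 = -468/17 ≈ -27.529)
(-31*A + 1/((-4*6 + 1)²))/(1801 + 3890) = (-31*(-468/17) + 1/((-4*6 + 1)²))/(1801 + 3890) = (14508/17 + 1/((-24 + 1)²))/5691 = (14508/17 + 1/((-23)²))*(1/5691) = (14508/17 + 1/529)*(1/5691) = (7674749/8993)*(1/5691) = 7674749/51179163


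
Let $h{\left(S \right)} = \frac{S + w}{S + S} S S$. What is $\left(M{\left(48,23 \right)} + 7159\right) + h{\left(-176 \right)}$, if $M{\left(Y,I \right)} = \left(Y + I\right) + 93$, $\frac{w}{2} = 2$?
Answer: $22459$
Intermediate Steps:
$w = 4$ ($w = 2 \cdot 2 = 4$)
$M{\left(Y,I \right)} = 93 + I + Y$ ($M{\left(Y,I \right)} = \left(I + Y\right) + 93 = 93 + I + Y$)
$h{\left(S \right)} = S \left(2 + \frac{S}{2}\right)$ ($h{\left(S \right)} = \frac{S + 4}{S + S} S S = \frac{4 + S}{2 S} S S = \left(2 + \frac{S}{2}\right) S = S \left(2 + \frac{S}{2}\right)$)
$\left(M{\left(48,23 \right)} + 7159\right) + h{\left(-176 \right)} = \left(\left(93 + 23 + 48\right) + 7159\right) + \frac{1}{2} \left(-176\right) \left(4 - 176\right) = \left(164 + 7159\right) + \frac{1}{2} \left(-176\right) \left(-172\right) = 7323 + 15136 = 22459$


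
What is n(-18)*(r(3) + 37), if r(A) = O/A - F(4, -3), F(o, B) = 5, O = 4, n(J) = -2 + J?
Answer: -2000/3 ≈ -666.67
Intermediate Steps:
r(A) = -5 + 4/A (r(A) = 4/A - 1*5 = 4/A - 5 = -5 + 4/A)
n(-18)*(r(3) + 37) = (-2 - 18)*((-5 + 4/3) + 37) = -20*((-5 + 4*(⅓)) + 37) = -20*((-5 + 4/3) + 37) = -20*(-11/3 + 37) = -20*100/3 = -2000/3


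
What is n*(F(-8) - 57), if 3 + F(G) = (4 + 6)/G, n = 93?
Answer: -22785/4 ≈ -5696.3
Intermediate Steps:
F(G) = -3 + 10/G (F(G) = -3 + (4 + 6)/G = -3 + 10/G)
n*(F(-8) - 57) = 93*((-3 + 10/(-8)) - 57) = 93*((-3 + 10*(-1/8)) - 57) = 93*((-3 - 5/4) - 57) = 93*(-17/4 - 57) = 93*(-245/4) = -22785/4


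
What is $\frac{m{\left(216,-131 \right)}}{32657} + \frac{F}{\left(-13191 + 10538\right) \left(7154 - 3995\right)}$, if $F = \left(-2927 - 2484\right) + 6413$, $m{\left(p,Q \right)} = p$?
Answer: $\frac{592512106}{91230889113} \approx 0.0064946$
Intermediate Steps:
$F = 1002$ ($F = -5411 + 6413 = 1002$)
$\frac{m{\left(216,-131 \right)}}{32657} + \frac{F}{\left(-13191 + 10538\right) \left(7154 - 3995\right)} = \frac{216}{32657} + \frac{1002}{\left(-13191 + 10538\right) \left(7154 - 3995\right)} = 216 \cdot \frac{1}{32657} + \frac{1002}{\left(-2653\right) 3159} = \frac{216}{32657} + \frac{1002}{-8380827} = \frac{216}{32657} + 1002 \left(- \frac{1}{8380827}\right) = \frac{216}{32657} - \frac{334}{2793609} = \frac{592512106}{91230889113}$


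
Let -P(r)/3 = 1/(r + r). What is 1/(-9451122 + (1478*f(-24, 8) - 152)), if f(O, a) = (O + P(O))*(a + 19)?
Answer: -8/83252191 ≈ -9.6094e-8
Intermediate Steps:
P(r) = -3/(2*r) (P(r) = -3/(r + r) = -3*1/(2*r) = -3/(2*r))
f(O, a) = (19 + a)*(O - 3/(2*O)) (f(O, a) = (O - 3/(2*O))*(a + 19) = (O - 3/(2*O))*(19 + a) = (19 + a)*(O - 3/(2*O)))
1/(-9451122 + (1478*f(-24, 8) - 152)) = 1/(-9451122 + (1478*((1/2)*(-57 - 3*8 + 2*(-24)**2*(19 + 8))/(-24)) - 152)) = 1/(-9451122 + (1478*((1/2)*(-1/24)*(-57 - 24 + 2*576*27)) - 152)) = 1/(-9451122 + (1478*((1/2)*(-1/24)*(-57 - 24 + 31104)) - 152)) = 1/(-9451122 + (1478*((1/2)*(-1/24)*31023) - 152)) = 1/(-9451122 + (1478*(-10341/16) - 152)) = 1/(-9451122 + (-7641999/8 - 152)) = 1/(-9451122 - 7643215/8) = 1/(-83252191/8) = -8/83252191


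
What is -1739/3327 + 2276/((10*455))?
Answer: -170099/7568925 ≈ -0.022473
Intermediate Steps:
-1739/3327 + 2276/((10*455)) = -1739*1/3327 + 2276/4550 = -1739/3327 + 2276*(1/4550) = -1739/3327 + 1138/2275 = -170099/7568925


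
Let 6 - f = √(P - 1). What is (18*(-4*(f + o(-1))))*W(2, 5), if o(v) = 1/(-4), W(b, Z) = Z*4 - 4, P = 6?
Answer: -6624 + 1152*√5 ≈ -4048.1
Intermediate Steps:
W(b, Z) = -4 + 4*Z (W(b, Z) = 4*Z - 4 = -4 + 4*Z)
f = 6 - √5 (f = 6 - √(6 - 1) = 6 - √5 ≈ 3.7639)
o(v) = -¼
(18*(-4*(f + o(-1))))*W(2, 5) = (18*(-4*((6 - √5) - ¼)))*(-4 + 4*5) = (18*(-4*(23/4 - √5)))*(-4 + 20) = (18*(-23 + 4*√5))*16 = (-414 + 72*√5)*16 = -6624 + 1152*√5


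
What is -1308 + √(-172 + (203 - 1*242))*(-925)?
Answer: -1308 - 925*I*√211 ≈ -1308.0 - 13436.0*I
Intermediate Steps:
-1308 + √(-172 + (203 - 1*242))*(-925) = -1308 + √(-172 + (203 - 242))*(-925) = -1308 + √(-172 - 39)*(-925) = -1308 + √(-211)*(-925) = -1308 + (I*√211)*(-925) = -1308 - 925*I*√211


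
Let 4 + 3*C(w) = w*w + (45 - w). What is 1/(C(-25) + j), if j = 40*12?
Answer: 3/2131 ≈ 0.0014078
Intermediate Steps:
j = 480
C(w) = 41/3 - w/3 + w²/3 (C(w) = -4/3 + (w*w + (45 - w))/3 = -4/3 + (w² + (45 - w))/3 = -4/3 + (45 + w² - w)/3 = -4/3 + (15 - w/3 + w²/3) = 41/3 - w/3 + w²/3)
1/(C(-25) + j) = 1/((41/3 - ⅓*(-25) + (⅓)*(-25)²) + 480) = 1/((41/3 + 25/3 + (⅓)*625) + 480) = 1/((41/3 + 25/3 + 625/3) + 480) = 1/(691/3 + 480) = 1/(2131/3) = 3/2131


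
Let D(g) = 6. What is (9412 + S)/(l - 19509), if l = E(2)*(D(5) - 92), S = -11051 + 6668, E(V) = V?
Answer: -5029/19681 ≈ -0.25553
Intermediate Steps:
S = -4383
l = -172 (l = 2*(6 - 92) = 2*(-86) = -172)
(9412 + S)/(l - 19509) = (9412 - 4383)/(-172 - 19509) = 5029/(-19681) = 5029*(-1/19681) = -5029/19681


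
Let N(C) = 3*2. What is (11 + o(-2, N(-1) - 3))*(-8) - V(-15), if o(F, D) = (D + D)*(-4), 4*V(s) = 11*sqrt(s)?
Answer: 104 - 11*I*sqrt(15)/4 ≈ 104.0 - 10.651*I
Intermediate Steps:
N(C) = 6
V(s) = 11*sqrt(s)/4 (V(s) = (11*sqrt(s))/4 = 11*sqrt(s)/4)
o(F, D) = -8*D (o(F, D) = (2*D)*(-4) = -8*D)
(11 + o(-2, N(-1) - 3))*(-8) - V(-15) = (11 - 8*(6 - 3))*(-8) - 11*sqrt(-15)/4 = (11 - 8*3)*(-8) - 11*I*sqrt(15)/4 = (11 - 24)*(-8) - 11*I*sqrt(15)/4 = -13*(-8) - 11*I*sqrt(15)/4 = 104 - 11*I*sqrt(15)/4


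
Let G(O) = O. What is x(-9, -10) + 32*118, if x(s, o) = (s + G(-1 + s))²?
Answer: 4137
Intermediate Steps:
x(s, o) = (-1 + 2*s)² (x(s, o) = (s + (-1 + s))² = (-1 + 2*s)²)
x(-9, -10) + 32*118 = (-1 + 2*(-9))² + 32*118 = (-1 - 18)² + 3776 = (-19)² + 3776 = 361 + 3776 = 4137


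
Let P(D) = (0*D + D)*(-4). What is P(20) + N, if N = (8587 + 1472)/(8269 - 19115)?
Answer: -877739/10846 ≈ -80.927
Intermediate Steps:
P(D) = -4*D (P(D) = (0 + D)*(-4) = D*(-4) = -4*D)
N = -10059/10846 (N = 10059/(-10846) = 10059*(-1/10846) = -10059/10846 ≈ -0.92744)
P(20) + N = -4*20 - 10059/10846 = -80 - 10059/10846 = -877739/10846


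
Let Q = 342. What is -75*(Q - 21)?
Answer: -24075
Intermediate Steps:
-75*(Q - 21) = -75*(342 - 21) = -75*321 = -24075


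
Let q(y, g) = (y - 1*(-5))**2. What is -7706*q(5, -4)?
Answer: -770600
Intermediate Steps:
q(y, g) = (5 + y)**2 (q(y, g) = (y + 5)**2 = (5 + y)**2)
-7706*q(5, -4) = -7706*(5 + 5)**2 = -7706*10**2 = -7706*100 = -770600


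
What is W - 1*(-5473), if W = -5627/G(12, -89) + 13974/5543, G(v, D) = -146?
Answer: 4462409159/809278 ≈ 5514.1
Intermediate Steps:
W = 33230665/809278 (W = -5627/(-146) + 13974/5543 = -5627*(-1/146) + 13974*(1/5543) = 5627/146 + 13974/5543 = 33230665/809278 ≈ 41.062)
W - 1*(-5473) = 33230665/809278 - 1*(-5473) = 33230665/809278 + 5473 = 4462409159/809278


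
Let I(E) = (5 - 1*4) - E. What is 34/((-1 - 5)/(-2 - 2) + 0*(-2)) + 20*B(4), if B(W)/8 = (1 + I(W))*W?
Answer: -3772/3 ≈ -1257.3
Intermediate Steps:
I(E) = 1 - E (I(E) = (5 - 4) - E = 1 - E)
B(W) = 8*W*(2 - W) (B(W) = 8*((1 + (1 - W))*W) = 8*((2 - W)*W) = 8*(W*(2 - W)) = 8*W*(2 - W))
34/((-1 - 5)/(-2 - 2) + 0*(-2)) + 20*B(4) = 34/((-1 - 5)/(-2 - 2) + 0*(-2)) + 20*(8*4*(2 - 1*4)) = 34/(-6/(-4) + 0) + 20*(8*4*(2 - 4)) = 34/(-6*(-¼) + 0) + 20*(8*4*(-2)) = 34/(3/2 + 0) + 20*(-64) = 34/(3/2) - 1280 = 34*(⅔) - 1280 = 68/3 - 1280 = -3772/3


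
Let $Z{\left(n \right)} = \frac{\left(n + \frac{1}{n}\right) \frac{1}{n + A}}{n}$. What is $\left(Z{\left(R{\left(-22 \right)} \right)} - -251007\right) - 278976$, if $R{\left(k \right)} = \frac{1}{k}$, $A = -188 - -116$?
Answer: $- \frac{8868307}{317} \approx -27976.0$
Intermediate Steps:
$A = -72$ ($A = -188 + 116 = -72$)
$Z{\left(n \right)} = \frac{n + \frac{1}{n}}{n \left(-72 + n\right)}$ ($Z{\left(n \right)} = \frac{\left(n + \frac{1}{n}\right) \frac{1}{n - 72}}{n} = \frac{\left(n + \frac{1}{n}\right) \frac{1}{-72 + n}}{n} = \frac{\frac{1}{-72 + n} \left(n + \frac{1}{n}\right)}{n} = \frac{n + \frac{1}{n}}{n \left(-72 + n\right)}$)
$\left(Z{\left(R{\left(-22 \right)} \right)} - -251007\right) - 278976 = \left(\frac{1 + \left(\frac{1}{-22}\right)^{2}}{\frac{1}{484} \left(-72 + \frac{1}{-22}\right)} - -251007\right) - 278976 = \left(\frac{1 + \left(- \frac{1}{22}\right)^{2}}{\frac{1}{484} \left(-72 - \frac{1}{22}\right)} + 251007\right) - 278976 = \left(\frac{484 \left(1 + \frac{1}{484}\right)}{- \frac{1585}{22}} + 251007\right) - 278976 = \left(484 \left(- \frac{22}{1585}\right) \frac{485}{484} + 251007\right) - 278976 = \left(- \frac{2134}{317} + 251007\right) - 278976 = \frac{79567085}{317} - 278976 = - \frac{8868307}{317}$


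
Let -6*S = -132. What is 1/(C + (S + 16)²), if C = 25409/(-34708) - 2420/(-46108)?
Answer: 400079116/577442352301 ≈ 0.00069285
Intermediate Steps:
S = 22 (S = -⅙*(-132) = 22)
C = -271891203/400079116 (C = 25409*(-1/34708) - 2420*(-1/46108) = -25409/34708 + 605/11527 = -271891203/400079116 ≈ -0.67959)
1/(C + (S + 16)²) = 1/(-271891203/400079116 + (22 + 16)²) = 1/(-271891203/400079116 + 38²) = 1/(-271891203/400079116 + 1444) = 1/(577442352301/400079116) = 400079116/577442352301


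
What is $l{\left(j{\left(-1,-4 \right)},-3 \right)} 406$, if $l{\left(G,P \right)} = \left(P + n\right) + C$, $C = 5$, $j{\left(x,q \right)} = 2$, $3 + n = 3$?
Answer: $812$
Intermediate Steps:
$n = 0$ ($n = -3 + 3 = 0$)
$l{\left(G,P \right)} = 5 + P$ ($l{\left(G,P \right)} = \left(P + 0\right) + 5 = P + 5 = 5 + P$)
$l{\left(j{\left(-1,-4 \right)},-3 \right)} 406 = \left(5 - 3\right) 406 = 2 \cdot 406 = 812$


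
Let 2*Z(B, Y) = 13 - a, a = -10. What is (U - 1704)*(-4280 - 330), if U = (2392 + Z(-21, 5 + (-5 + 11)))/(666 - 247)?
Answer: 3280349225/419 ≈ 7.8290e+6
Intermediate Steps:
Z(B, Y) = 23/2 (Z(B, Y) = (13 - 1*(-10))/2 = (13 + 10)/2 = (½)*23 = 23/2)
U = 4807/838 (U = (2392 + 23/2)/(666 - 247) = (4807/2)/419 = (4807/2)*(1/419) = 4807/838 ≈ 5.7363)
(U - 1704)*(-4280 - 330) = (4807/838 - 1704)*(-4280 - 330) = -1423145/838*(-4610) = 3280349225/419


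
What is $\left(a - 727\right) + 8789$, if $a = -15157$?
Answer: $-7095$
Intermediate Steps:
$\left(a - 727\right) + 8789 = \left(-15157 - 727\right) + 8789 = -15884 + 8789 = -7095$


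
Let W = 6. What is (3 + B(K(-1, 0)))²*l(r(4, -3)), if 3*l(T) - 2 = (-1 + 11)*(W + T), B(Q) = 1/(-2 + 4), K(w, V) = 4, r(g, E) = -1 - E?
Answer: 2009/6 ≈ 334.83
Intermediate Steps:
B(Q) = ½ (B(Q) = 1/2 = ½)
l(T) = 62/3 + 10*T/3 (l(T) = ⅔ + ((-1 + 11)*(6 + T))/3 = ⅔ + (10*(6 + T))/3 = ⅔ + (60 + 10*T)/3 = ⅔ + (20 + 10*T/3) = 62/3 + 10*T/3)
(3 + B(K(-1, 0)))²*l(r(4, -3)) = (3 + ½)²*(62/3 + 10*(-1 - 1*(-3))/3) = (7/2)²*(62/3 + 10*(-1 + 3)/3) = 49*(62/3 + (10/3)*2)/4 = 49*(62/3 + 20/3)/4 = (49/4)*(82/3) = 2009/6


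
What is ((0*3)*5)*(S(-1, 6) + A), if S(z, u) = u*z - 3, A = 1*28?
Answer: 0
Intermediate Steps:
A = 28
S(z, u) = -3 + u*z
((0*3)*5)*(S(-1, 6) + A) = ((0*3)*5)*((-3 + 6*(-1)) + 28) = (0*5)*((-3 - 6) + 28) = 0*(-9 + 28) = 0*19 = 0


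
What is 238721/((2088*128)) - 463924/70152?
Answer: -4468476181/781212672 ≈ -5.7199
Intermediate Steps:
238721/((2088*128)) - 463924/70152 = 238721/267264 - 463924*1/70152 = 238721*(1/267264) - 115981/17538 = 238721/267264 - 115981/17538 = -4468476181/781212672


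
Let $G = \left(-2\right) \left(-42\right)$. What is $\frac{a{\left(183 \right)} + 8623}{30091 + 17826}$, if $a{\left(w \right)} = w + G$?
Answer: $\frac{8890}{47917} \approx 0.18553$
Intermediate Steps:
$G = 84$
$a{\left(w \right)} = 84 + w$ ($a{\left(w \right)} = w + 84 = 84 + w$)
$\frac{a{\left(183 \right)} + 8623}{30091 + 17826} = \frac{\left(84 + 183\right) + 8623}{30091 + 17826} = \frac{267 + 8623}{47917} = 8890 \cdot \frac{1}{47917} = \frac{8890}{47917}$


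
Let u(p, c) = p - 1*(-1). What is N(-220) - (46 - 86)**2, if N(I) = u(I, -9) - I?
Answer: -1599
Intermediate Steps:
u(p, c) = 1 + p (u(p, c) = p + 1 = 1 + p)
N(I) = 1 (N(I) = (1 + I) - I = 1)
N(-220) - (46 - 86)**2 = 1 - (46 - 86)**2 = 1 - 1*(-40)**2 = 1 - 1*1600 = 1 - 1600 = -1599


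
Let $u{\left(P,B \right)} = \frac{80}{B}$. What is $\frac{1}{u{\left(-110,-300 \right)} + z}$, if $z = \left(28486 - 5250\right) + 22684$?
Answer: $\frac{15}{688796} \approx 2.1777 \cdot 10^{-5}$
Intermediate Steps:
$z = 45920$ ($z = 23236 + 22684 = 45920$)
$\frac{1}{u{\left(-110,-300 \right)} + z} = \frac{1}{\frac{80}{-300} + 45920} = \frac{1}{80 \left(- \frac{1}{300}\right) + 45920} = \frac{1}{- \frac{4}{15} + 45920} = \frac{1}{\frac{688796}{15}} = \frac{15}{688796}$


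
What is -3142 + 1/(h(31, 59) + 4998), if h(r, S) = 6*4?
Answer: -15779123/5022 ≈ -3142.0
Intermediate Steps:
h(r, S) = 24
-3142 + 1/(h(31, 59) + 4998) = -3142 + 1/(24 + 4998) = -3142 + 1/5022 = -15779123/5022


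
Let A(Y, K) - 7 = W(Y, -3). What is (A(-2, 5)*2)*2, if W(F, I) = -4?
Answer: 12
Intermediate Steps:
A(Y, K) = 3 (A(Y, K) = 7 - 4 = 3)
(A(-2, 5)*2)*2 = (3*2)*2 = 6*2 = 12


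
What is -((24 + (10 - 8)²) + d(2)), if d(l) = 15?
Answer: -43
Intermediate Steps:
-((24 + (10 - 8)²) + d(2)) = -((24 + (10 - 8)²) + 15) = -((24 + 2²) + 15) = -((24 + 4) + 15) = -(28 + 15) = -1*43 = -43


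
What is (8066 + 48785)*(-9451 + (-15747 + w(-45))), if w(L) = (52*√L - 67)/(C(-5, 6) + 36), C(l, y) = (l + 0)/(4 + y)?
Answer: -101717354392/71 + 17737512*I*√5/71 ≈ -1.4326e+9 + 5.5862e+5*I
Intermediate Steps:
C(l, y) = l/(4 + y)
w(L) = -134/71 + 104*√L/71 (w(L) = (52*√L - 67)/(-5/(4 + 6) + 36) = (-67 + 52*√L)/(-5/10 + 36) = (-67 + 52*√L)/(-5*⅒ + 36) = (-67 + 52*√L)/(-½ + 36) = (-67 + 52*√L)/(71/2) = (-67 + 52*√L)*(2/71) = -134/71 + 104*√L/71)
(8066 + 48785)*(-9451 + (-15747 + w(-45))) = (8066 + 48785)*(-9451 + (-15747 + (-134/71 + 104*√(-45)/71))) = 56851*(-9451 + (-15747 + (-134/71 + 104*(3*I*√5)/71))) = 56851*(-9451 + (-15747 + (-134/71 + 312*I*√5/71))) = 56851*(-9451 + (-1118171/71 + 312*I*√5/71)) = 56851*(-1789192/71 + 312*I*√5/71) = -101717354392/71 + 17737512*I*√5/71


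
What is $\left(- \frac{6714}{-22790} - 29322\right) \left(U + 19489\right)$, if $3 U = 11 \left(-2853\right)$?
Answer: $- \frac{3016442880324}{11395} \approx -2.6472 \cdot 10^{8}$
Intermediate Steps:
$U = -10461$ ($U = \frac{11 \left(-2853\right)}{3} = \frac{1}{3} \left(-31383\right) = -10461$)
$\left(- \frac{6714}{-22790} - 29322\right) \left(U + 19489\right) = \left(- \frac{6714}{-22790} - 29322\right) \left(-10461 + 19489\right) = \left(\left(-6714\right) \left(- \frac{1}{22790}\right) - 29322\right) 9028 = \left(\frac{3357}{11395} - 29322\right) 9028 = \left(- \frac{334120833}{11395}\right) 9028 = - \frac{3016442880324}{11395}$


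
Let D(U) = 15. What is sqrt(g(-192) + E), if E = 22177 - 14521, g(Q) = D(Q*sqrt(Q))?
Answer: sqrt(7671) ≈ 87.584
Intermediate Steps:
g(Q) = 15
E = 7656
sqrt(g(-192) + E) = sqrt(15 + 7656) = sqrt(7671)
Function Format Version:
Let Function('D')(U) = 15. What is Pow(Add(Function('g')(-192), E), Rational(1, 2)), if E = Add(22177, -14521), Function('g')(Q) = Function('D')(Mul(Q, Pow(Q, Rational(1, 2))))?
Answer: Pow(7671, Rational(1, 2)) ≈ 87.584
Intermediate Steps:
Function('g')(Q) = 15
E = 7656
Pow(Add(Function('g')(-192), E), Rational(1, 2)) = Pow(Add(15, 7656), Rational(1, 2)) = Pow(7671, Rational(1, 2))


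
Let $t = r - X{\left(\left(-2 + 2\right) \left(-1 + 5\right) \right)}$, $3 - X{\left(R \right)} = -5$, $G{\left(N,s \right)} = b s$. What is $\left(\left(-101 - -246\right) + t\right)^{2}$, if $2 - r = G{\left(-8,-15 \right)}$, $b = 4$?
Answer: $39601$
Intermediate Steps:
$G{\left(N,s \right)} = 4 s$
$X{\left(R \right)} = 8$ ($X{\left(R \right)} = 3 - -5 = 3 + 5 = 8$)
$r = 62$ ($r = 2 - 4 \left(-15\right) = 2 - -60 = 2 + 60 = 62$)
$t = 54$ ($t = 62 - 8 = 54$)
$\left(\left(-101 - -246\right) + t\right)^{2} = \left(\left(-101 - -246\right) + 54\right)^{2} = \left(\left(-101 + 246\right) + 54\right)^{2} = \left(145 + 54\right)^{2} = 199^{2} = 39601$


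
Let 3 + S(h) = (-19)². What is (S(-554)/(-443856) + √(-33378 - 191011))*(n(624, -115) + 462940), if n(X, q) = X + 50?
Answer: -13831151/36988 + 463614*I*√224389 ≈ -373.94 + 2.1961e+8*I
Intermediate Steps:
S(h) = 358 (S(h) = -3 + (-19)² = -3 + 361 = 358)
n(X, q) = 50 + X
(S(-554)/(-443856) + √(-33378 - 191011))*(n(624, -115) + 462940) = (358/(-443856) + √(-33378 - 191011))*((50 + 624) + 462940) = (358*(-1/443856) + √(-224389))*(674 + 462940) = (-179/221928 + I*√224389)*463614 = -13831151/36988 + 463614*I*√224389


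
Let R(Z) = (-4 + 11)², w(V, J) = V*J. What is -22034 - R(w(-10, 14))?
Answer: -22083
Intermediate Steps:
w(V, J) = J*V
R(Z) = 49 (R(Z) = 7² = 49)
-22034 - R(w(-10, 14)) = -22034 - 1*49 = -22034 - 49 = -22083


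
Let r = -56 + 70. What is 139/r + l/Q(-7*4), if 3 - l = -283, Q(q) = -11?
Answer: -225/14 ≈ -16.071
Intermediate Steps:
r = 14
l = 286 (l = 3 - 1*(-283) = 3 + 283 = 286)
139/r + l/Q(-7*4) = 139/14 + 286/(-11) = 139*(1/14) + 286*(-1/11) = 139/14 - 26 = -225/14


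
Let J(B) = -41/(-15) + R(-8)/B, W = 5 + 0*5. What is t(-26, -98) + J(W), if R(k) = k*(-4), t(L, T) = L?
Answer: -253/15 ≈ -16.867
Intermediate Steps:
W = 5 (W = 5 + 0 = 5)
R(k) = -4*k
J(B) = 41/15 + 32/B (J(B) = -41/(-15) + (-4*(-8))/B = -41*(-1/15) + 32/B = 41/15 + 32/B)
t(-26, -98) + J(W) = -26 + (41/15 + 32/5) = -26 + 137/15 = -253/15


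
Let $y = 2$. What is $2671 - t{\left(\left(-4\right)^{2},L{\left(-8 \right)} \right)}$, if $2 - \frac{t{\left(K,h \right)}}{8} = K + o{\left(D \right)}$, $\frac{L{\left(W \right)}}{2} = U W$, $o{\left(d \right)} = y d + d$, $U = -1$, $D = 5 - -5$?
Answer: $3023$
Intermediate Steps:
$D = 10$ ($D = 5 + 5 = 10$)
$o{\left(d \right)} = 3 d$ ($o{\left(d \right)} = 2 d + d = 3 d$)
$L{\left(W \right)} = - 2 W$ ($L{\left(W \right)} = 2 \left(- W\right) = - 2 W$)
$t{\left(K,h \right)} = -224 - 8 K$ ($t{\left(K,h \right)} = 16 - 8 \left(K + 3 \cdot 10\right) = 16 - 8 \left(K + 30\right) = 16 - 8 \left(30 + K\right) = 16 - \left(240 + 8 K\right) = -224 - 8 K$)
$2671 - t{\left(\left(-4\right)^{2},L{\left(-8 \right)} \right)} = 2671 - \left(-224 - 8 \left(-4\right)^{2}\right) = 2671 - \left(-224 - 128\right) = 2671 - -352 = 2671 + 352 = 3023$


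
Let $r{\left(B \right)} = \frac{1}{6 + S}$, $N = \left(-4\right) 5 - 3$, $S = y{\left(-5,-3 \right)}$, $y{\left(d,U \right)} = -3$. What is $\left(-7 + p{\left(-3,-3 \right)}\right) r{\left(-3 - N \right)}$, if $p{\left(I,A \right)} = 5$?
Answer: $- \frac{2}{3} \approx -0.66667$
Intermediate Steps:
$S = -3$
$N = -23$ ($N = -20 - 3 = -23$)
$r{\left(B \right)} = \frac{1}{3}$ ($r{\left(B \right)} = \frac{1}{6 - 3} = \frac{1}{3}$)
$\left(-7 + p{\left(-3,-3 \right)}\right) r{\left(-3 - N \right)} = \left(-7 + 5\right) \frac{1}{3} = \left(-2\right) \frac{1}{3} = - \frac{2}{3}$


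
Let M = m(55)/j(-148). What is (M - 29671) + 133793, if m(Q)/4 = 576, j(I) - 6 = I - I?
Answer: 104506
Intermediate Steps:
j(I) = 6 (j(I) = 6 + (I - I) = 6 + 0 = 6)
m(Q) = 2304 (m(Q) = 4*576 = 2304)
M = 384 (M = 2304/6 = 2304*(⅙) = 384)
(M - 29671) + 133793 = (384 - 29671) + 133793 = -29287 + 133793 = 104506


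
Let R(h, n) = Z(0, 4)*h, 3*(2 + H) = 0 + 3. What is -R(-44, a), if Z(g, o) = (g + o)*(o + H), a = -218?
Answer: 528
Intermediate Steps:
H = -1 (H = -2 + (0 + 3)/3 = -2 + (⅓)*3 = -2 + 1 = -1)
Z(g, o) = (-1 + o)*(g + o) (Z(g, o) = (g + o)*(o - 1) = (g + o)*(-1 + o) = (-1 + o)*(g + o))
R(h, n) = 12*h (R(h, n) = (4² - 1*0 - 1*4 + 0*4)*h = (16 + 0 - 4 + 0)*h = 12*h)
-R(-44, a) = -12*(-44) = -1*(-528) = 528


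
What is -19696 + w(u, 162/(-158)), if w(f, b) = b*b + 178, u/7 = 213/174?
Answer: -121805277/6241 ≈ -19517.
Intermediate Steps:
u = 497/58 (u = 7*(213/174) = 7*(213*(1/174)) = 7*(71/58) = 497/58 ≈ 8.5690)
w(f, b) = 178 + b² (w(f, b) = b² + 178 = 178 + b²)
-19696 + w(u, 162/(-158)) = -19696 + (178 + (162/(-158))²) = -19696 + (178 + (162*(-1/158))²) = -19696 + (178 + (-81/79)²) = -19696 + (178 + 6561/6241) = -19696 + 1117459/6241 = -121805277/6241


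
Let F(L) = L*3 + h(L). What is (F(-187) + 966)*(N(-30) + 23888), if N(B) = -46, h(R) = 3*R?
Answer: -3719352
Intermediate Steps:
F(L) = 6*L (F(L) = L*3 + 3*L = 3*L + 3*L = 6*L)
(F(-187) + 966)*(N(-30) + 23888) = (6*(-187) + 966)*(-46 + 23888) = (-1122 + 966)*23842 = -156*23842 = -3719352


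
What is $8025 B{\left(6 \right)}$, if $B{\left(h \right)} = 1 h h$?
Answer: $288900$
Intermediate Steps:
$B{\left(h \right)} = h^{2}$ ($B{\left(h \right)} = h h = h^{2}$)
$8025 B{\left(6 \right)} = 8025 \cdot 6^{2} = 8025 \cdot 36 = 288900$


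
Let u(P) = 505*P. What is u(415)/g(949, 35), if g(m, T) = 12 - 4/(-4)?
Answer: 209575/13 ≈ 16121.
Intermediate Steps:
g(m, T) = 13 (g(m, T) = 12 - 4*(-1/4) = 12 + 1 = 13)
u(415)/g(949, 35) = (505*415)/13 = 209575*(1/13) = 209575/13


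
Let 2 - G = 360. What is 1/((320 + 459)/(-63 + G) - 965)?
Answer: -421/407044 ≈ -0.0010343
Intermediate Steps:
G = -358 (G = 2 - 1*360 = 2 - 360 = -358)
1/((320 + 459)/(-63 + G) - 965) = 1/((320 + 459)/(-63 - 358) - 965) = 1/(779/(-421) - 965) = 1/(779*(-1/421) - 965) = 1/(-779/421 - 965) = 1/(-407044/421) = -421/407044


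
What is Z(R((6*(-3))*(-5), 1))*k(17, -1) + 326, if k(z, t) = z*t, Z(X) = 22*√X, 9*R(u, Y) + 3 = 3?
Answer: 326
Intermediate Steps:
R(u, Y) = 0 (R(u, Y) = -⅓ + (⅑)*3 = -⅓ + ⅓ = 0)
k(z, t) = t*z
Z(R((6*(-3))*(-5), 1))*k(17, -1) + 326 = (22*√0)*(-1*17) + 326 = (22*0)*(-17) + 326 = 0*(-17) + 326 = 0 + 326 = 326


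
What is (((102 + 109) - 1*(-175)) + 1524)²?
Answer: 3648100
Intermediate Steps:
(((102 + 109) - 1*(-175)) + 1524)² = ((211 + 175) + 1524)² = (386 + 1524)² = 1910² = 3648100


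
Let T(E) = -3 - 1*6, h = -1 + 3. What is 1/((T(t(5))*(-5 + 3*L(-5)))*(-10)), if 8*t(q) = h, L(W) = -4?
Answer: -1/1530 ≈ -0.00065359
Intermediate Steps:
h = 2
t(q) = ¼ (t(q) = (⅛)*2 = ¼)
T(E) = -9 (T(E) = -3 - 6 = -9)
1/((T(t(5))*(-5 + 3*L(-5)))*(-10)) = 1/(-9*(-5 + 3*(-4))*(-10)) = 1/(-9*(-5 - 12)*(-10)) = 1/(-9*(-17)*(-10)) = 1/(153*(-10)) = 1/(-1530) = -1/1530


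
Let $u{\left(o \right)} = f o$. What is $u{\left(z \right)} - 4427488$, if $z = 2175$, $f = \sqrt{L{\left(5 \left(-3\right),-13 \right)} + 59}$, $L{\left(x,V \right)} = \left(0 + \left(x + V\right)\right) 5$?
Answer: $-4427488 + 19575 i \approx -4.4275 \cdot 10^{6} + 19575.0 i$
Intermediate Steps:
$L{\left(x,V \right)} = 5 V + 5 x$ ($L{\left(x,V \right)} = \left(0 + \left(V + x\right)\right) 5 = \left(V + x\right) 5 = 5 V + 5 x$)
$f = 9 i$ ($f = \sqrt{\left(5 \left(-13\right) + 5 \cdot 5 \left(-3\right)\right) + 59} = \sqrt{\left(-65 + 5 \left(-15\right)\right) + 59} = \sqrt{\left(-65 - 75\right) + 59} = \sqrt{-140 + 59} = \sqrt{-81} = 9 i \approx 9.0 i$)
$u{\left(o \right)} = 9 i o$
$u{\left(z \right)} - 4427488 = 9 i 2175 - 4427488 = 19575 i - 4427488 = -4427488 + 19575 i$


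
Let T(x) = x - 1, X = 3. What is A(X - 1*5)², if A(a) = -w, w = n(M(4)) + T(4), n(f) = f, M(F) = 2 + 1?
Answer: 36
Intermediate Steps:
M(F) = 3
T(x) = -1 + x
w = 6 (w = 3 + (-1 + 4) = 3 + 3 = 6)
A(a) = -6 (A(a) = -1*6 = -6)
A(X - 1*5)² = (-6)² = 36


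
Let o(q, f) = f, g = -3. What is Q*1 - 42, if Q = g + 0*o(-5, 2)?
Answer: -45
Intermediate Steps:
Q = -3 (Q = -3 + 0*2 = -3 + 0 = -3)
Q*1 - 42 = -3*1 - 42 = -3 - 42 = -45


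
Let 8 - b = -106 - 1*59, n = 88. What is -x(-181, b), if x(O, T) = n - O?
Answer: -269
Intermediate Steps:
b = 173 (b = 8 - (-106 - 1*59) = 8 - (-106 - 59) = 8 - 1*(-165) = 8 + 165 = 173)
x(O, T) = 88 - O
-x(-181, b) = -(88 - 1*(-181)) = -(88 + 181) = -1*269 = -269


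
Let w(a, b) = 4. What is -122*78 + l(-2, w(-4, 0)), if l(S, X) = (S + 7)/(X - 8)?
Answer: -38069/4 ≈ -9517.3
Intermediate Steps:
l(S, X) = (7 + S)/(-8 + X)
-122*78 + l(-2, w(-4, 0)) = -122*78 + (7 - 2)/(-8 + 4) = -9516 + 5/(-4) = -9516 - ¼*5 = -9516 - 5/4 = -38069/4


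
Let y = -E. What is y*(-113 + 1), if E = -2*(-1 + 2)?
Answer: -224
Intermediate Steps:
E = -2 (E = -2*1 = -2)
y = 2 (y = -1*(-2) = 2)
y*(-113 + 1) = 2*(-113 + 1) = 2*(-112) = -224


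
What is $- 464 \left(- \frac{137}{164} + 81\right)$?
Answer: $- \frac{1525052}{41} \approx -37196.0$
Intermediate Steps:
$- 464 \left(- \frac{137}{164} + 81\right) = \left(-464\right) \frac{13147}{164} = - \frac{1525052}{41}$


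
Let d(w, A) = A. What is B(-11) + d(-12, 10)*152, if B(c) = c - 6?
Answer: 1503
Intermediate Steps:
B(c) = -6 + c
B(-11) + d(-12, 10)*152 = (-6 - 11) + 10*152 = -17 + 1520 = 1503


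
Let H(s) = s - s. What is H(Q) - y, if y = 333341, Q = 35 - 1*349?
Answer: -333341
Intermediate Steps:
Q = -314 (Q = 35 - 349 = -314)
H(s) = 0
H(Q) - y = 0 - 1*333341 = 0 - 333341 = -333341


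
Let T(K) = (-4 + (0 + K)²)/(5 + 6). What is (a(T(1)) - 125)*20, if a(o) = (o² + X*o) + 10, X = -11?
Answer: -270860/121 ≈ -2238.5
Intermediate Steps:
T(K) = -4/11 + K²/11 (T(K) = (-4 + K²)/11 = (-4 + K²)*(1/11) = -4/11 + K²/11)
a(o) = 10 + o² - 11*o (a(o) = (o² - 11*o) + 10 = 10 + o² - 11*o)
(a(T(1)) - 125)*20 = ((10 + (-4/11 + (1/11)*1²)² - 11*(-4/11 + (1/11)*1²)) - 125)*20 = ((10 + (-4/11 + (1/11)*1)² - 11*(-4/11 + (1/11)*1)) - 125)*20 = ((10 + (-4/11 + 1/11)² - 11*(-4/11 + 1/11)) - 125)*20 = ((10 + (-3/11)² - 11*(-3/11)) - 125)*20 = ((10 + 9/121 + 3) - 125)*20 = (1582/121 - 125)*20 = -13543/121*20 = -270860/121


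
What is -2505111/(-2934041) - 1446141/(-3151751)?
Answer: 12138523085142/9247366655791 ≈ 1.3126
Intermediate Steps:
-2505111/(-2934041) - 1446141/(-3151751) = -2505111*(-1/2934041) - 1446141*(-1/3151751) = 2505111/2934041 + 1446141/3151751 = 12138523085142/9247366655791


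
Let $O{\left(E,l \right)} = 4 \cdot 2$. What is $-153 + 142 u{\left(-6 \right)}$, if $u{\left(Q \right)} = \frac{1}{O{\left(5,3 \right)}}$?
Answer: $- \frac{541}{4} \approx -135.25$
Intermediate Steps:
$O{\left(E,l \right)} = 8$
$u{\left(Q \right)} = \frac{1}{8}$
$-153 + 142 u{\left(-6 \right)} = -153 + 142 \cdot \frac{1}{8} = -153 + \frac{71}{4} = - \frac{541}{4}$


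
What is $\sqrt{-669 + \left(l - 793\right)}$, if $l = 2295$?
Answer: $7 \sqrt{17} \approx 28.862$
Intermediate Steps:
$\sqrt{-669 + \left(l - 793\right)} = \sqrt{-669 + \left(2295 - 793\right)} = \sqrt{-669 + 1502} = \sqrt{833} = 7 \sqrt{17}$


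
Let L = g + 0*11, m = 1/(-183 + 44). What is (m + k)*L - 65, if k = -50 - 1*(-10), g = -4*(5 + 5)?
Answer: 213405/139 ≈ 1535.3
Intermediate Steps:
g = -40 (g = -4*10 = -40)
m = -1/139 (m = 1/(-139) = -1/139 ≈ -0.0071942)
L = -40 (L = -40 + 0*11 = -40 + 0 = -40)
k = -40 (k = -50 + 10 = -40)
(m + k)*L - 65 = (-1/139 - 40)*(-40) - 65 = -5561/139*(-40) - 65 = 222440/139 - 65 = 213405/139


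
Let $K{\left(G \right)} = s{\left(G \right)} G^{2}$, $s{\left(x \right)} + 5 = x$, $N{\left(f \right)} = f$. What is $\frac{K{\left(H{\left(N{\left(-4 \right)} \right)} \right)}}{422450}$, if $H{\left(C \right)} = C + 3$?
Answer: $- \frac{3}{211225} \approx -1.4203 \cdot 10^{-5}$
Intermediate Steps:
$s{\left(x \right)} = -5 + x$
$H{\left(C \right)} = 3 + C$
$K{\left(G \right)} = G^{2} \left(-5 + G\right)$ ($K{\left(G \right)} = \left(-5 + G\right) G^{2} = G^{2} \left(-5 + G\right)$)
$\frac{K{\left(H{\left(N{\left(-4 \right)} \right)} \right)}}{422450} = \frac{\left(3 - 4\right)^{2} \left(-5 + \left(3 - 4\right)\right)}{422450} = \left(-1\right)^{2} \left(-5 - 1\right) \frac{1}{422450} = 1 \left(-6\right) \frac{1}{422450} = \left(-6\right) \frac{1}{422450} = - \frac{3}{211225}$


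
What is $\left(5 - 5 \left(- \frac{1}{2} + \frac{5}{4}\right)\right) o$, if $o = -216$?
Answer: $-270$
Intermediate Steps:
$\left(5 - 5 \left(- \frac{1}{2} + \frac{5}{4}\right)\right) o = \left(5 - 5 \left(- \frac{1}{2} + \frac{5}{4}\right)\right) \left(-216\right) = \left(5 - \frac{15}{4}\right) \left(-216\right) = \frac{5}{4} \left(-216\right) = -270$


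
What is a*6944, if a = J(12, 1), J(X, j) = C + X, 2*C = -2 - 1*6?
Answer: 55552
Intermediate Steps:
C = -4 (C = (-2 - 1*6)/2 = (-2 - 6)/2 = (½)*(-8) = -4)
J(X, j) = -4 + X
a = 8 (a = -4 + 12 = 8)
a*6944 = 8*6944 = 55552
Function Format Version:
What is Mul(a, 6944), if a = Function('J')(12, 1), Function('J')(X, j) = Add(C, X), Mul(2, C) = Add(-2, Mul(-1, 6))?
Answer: 55552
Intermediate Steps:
C = -4 (C = Mul(Rational(1, 2), Add(-2, Mul(-1, 6))) = Mul(Rational(1, 2), Add(-2, -6)) = Mul(Rational(1, 2), -8) = -4)
Function('J')(X, j) = Add(-4, X)
a = 8 (a = Add(-4, 12) = 8)
Mul(a, 6944) = Mul(8, 6944) = 55552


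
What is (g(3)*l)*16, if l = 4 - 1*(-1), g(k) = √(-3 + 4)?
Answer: 80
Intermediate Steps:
g(k) = 1 (g(k) = √1 = 1)
l = 5 (l = 4 + 1 = 5)
(g(3)*l)*16 = (1*5)*16 = 5*16 = 80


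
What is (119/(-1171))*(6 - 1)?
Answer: -595/1171 ≈ -0.50811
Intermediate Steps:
(119/(-1171))*(6 - 1) = (119*(-1/1171))*5 = -119/1171*5 = -595/1171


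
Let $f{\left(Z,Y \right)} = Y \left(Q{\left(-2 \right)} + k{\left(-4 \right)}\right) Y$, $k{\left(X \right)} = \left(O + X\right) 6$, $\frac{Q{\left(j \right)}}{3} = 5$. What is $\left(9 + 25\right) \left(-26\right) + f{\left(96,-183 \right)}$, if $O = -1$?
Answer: $-503219$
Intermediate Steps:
$Q{\left(j \right)} = 15$ ($Q{\left(j \right)} = 3 \cdot 5 = 15$)
$k{\left(X \right)} = -6 + 6 X$ ($k{\left(X \right)} = \left(-1 + X\right) 6 = -6 + 6 X$)
$f{\left(Z,Y \right)} = - 15 Y^{2}$ ($f{\left(Z,Y \right)} = Y \left(15 + \left(-6 + 6 \left(-4\right)\right)\right) Y = Y \left(15 - 30\right) Y = Y \left(- 15 Y\right) = - 15 Y^{2}$)
$\left(9 + 25\right) \left(-26\right) + f{\left(96,-183 \right)} = \left(9 + 25\right) \left(-26\right) - 15 \left(-183\right)^{2} = 34 \left(-26\right) - 502335 = -884 - 502335 = -503219$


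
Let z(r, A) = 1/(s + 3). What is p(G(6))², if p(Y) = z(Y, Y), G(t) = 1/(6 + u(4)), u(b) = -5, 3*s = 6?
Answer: 1/25 ≈ 0.040000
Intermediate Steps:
s = 2 (s = (⅓)*6 = 2)
z(r, A) = ⅕ (z(r, A) = 1/(2 + 3) = 1/5 = ⅕)
G(t) = 1 (G(t) = 1/(6 - 5) = 1/1 = 1)
p(Y) = ⅕
p(G(6))² = (⅕)² = 1/25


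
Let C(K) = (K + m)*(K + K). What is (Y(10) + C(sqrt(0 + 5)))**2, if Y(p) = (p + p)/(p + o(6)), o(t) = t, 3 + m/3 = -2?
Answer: 74025/16 - 675*sqrt(5) ≈ 3117.2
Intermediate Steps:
m = -15 (m = -9 + 3*(-2) = -9 - 6 = -15)
C(K) = 2*K*(-15 + K) (C(K) = (K - 15)*(K + K) = (-15 + K)*(2*K) = 2*K*(-15 + K))
Y(p) = 2*p/(6 + p) (Y(p) = (p + p)/(p + 6) = (2*p)/(6 + p) = 2*p/(6 + p))
(Y(10) + C(sqrt(0 + 5)))**2 = (2*10/(6 + 10) + 2*sqrt(0 + 5)*(-15 + sqrt(0 + 5)))**2 = (2*10/16 + 2*sqrt(5)*(-15 + sqrt(5)))**2 = (2*10*(1/16) + 2*sqrt(5)*(-15 + sqrt(5)))**2 = (5/4 + 2*sqrt(5)*(-15 + sqrt(5)))**2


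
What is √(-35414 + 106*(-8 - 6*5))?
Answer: I*√39442 ≈ 198.6*I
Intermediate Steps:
√(-35414 + 106*(-8 - 6*5)) = √(-35414 + 106*(-8 - 30)) = √(-35414 + 106*(-38)) = √(-35414 - 4028) = √(-39442) = I*√39442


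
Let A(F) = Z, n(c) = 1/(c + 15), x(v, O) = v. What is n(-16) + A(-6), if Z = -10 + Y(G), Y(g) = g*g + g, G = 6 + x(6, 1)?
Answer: 145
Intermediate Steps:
G = 12 (G = 6 + 6 = 12)
Y(g) = g + g² (Y(g) = g² + g = g + g²)
n(c) = 1/(15 + c)
Z = 146 (Z = -10 + 12*(1 + 12) = -10 + 12*13 = -10 + 156 = 146)
A(F) = 146
n(-16) + A(-6) = 1/(15 - 16) + 146 = 1/(-1) + 146 = -1 + 146 = 145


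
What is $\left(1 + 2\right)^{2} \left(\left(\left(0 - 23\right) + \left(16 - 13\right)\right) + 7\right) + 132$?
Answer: $15$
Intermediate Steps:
$\left(1 + 2\right)^{2} \left(\left(\left(0 - 23\right) + \left(16 - 13\right)\right) + 7\right) + 132 = 3^{2} \left(\left(-23 + \left(16 - 13\right)\right) + 7\right) + 132 = 9 \left(\left(-23 + 3\right) + 7\right) + 132 = 9 \left(-20 + 7\right) + 132 = 9 \left(-13\right) + 132 = -117 + 132 = 15$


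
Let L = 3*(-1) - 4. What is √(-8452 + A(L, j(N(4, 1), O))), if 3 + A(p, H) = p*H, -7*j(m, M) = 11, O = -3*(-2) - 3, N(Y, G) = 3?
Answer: 2*I*√2111 ≈ 91.891*I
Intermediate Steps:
O = 3 (O = 6 - 3 = 3)
j(m, M) = -11/7 (j(m, M) = -⅐*11 = -11/7)
L = -7 (L = -3 - 4 = -7)
A(p, H) = -3 + H*p (A(p, H) = -3 + p*H = -3 + H*p)
√(-8452 + A(L, j(N(4, 1), O))) = √(-8452 + (-3 - 11/7*(-7))) = √(-8452 + (-3 + 11)) = √(-8452 + 8) = √(-8444) = 2*I*√2111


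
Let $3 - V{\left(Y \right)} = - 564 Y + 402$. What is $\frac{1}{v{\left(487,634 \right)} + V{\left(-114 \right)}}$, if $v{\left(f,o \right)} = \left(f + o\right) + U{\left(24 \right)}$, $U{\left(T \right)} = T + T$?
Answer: $- \frac{1}{63526} \approx -1.5742 \cdot 10^{-5}$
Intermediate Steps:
$U{\left(T \right)} = 2 T$
$V{\left(Y \right)} = -399 + 564 Y$ ($V{\left(Y \right)} = 3 - \left(- 564 Y + 402\right) = 3 - \left(402 - 564 Y\right) = 3 + \left(-402 + 564 Y\right) = -399 + 564 Y$)
$v{\left(f,o \right)} = 48 + f + o$ ($v{\left(f,o \right)} = \left(f + o\right) + 2 \cdot 24 = \left(f + o\right) + 48 = 48 + f + o$)
$\frac{1}{v{\left(487,634 \right)} + V{\left(-114 \right)}} = \frac{1}{\left(48 + 487 + 634\right) + \left(-399 + 564 \left(-114\right)\right)} = \frac{1}{1169 - 64695} = \frac{1}{-63526} = - \frac{1}{63526}$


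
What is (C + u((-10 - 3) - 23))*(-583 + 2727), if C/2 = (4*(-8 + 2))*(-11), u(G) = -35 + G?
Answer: 979808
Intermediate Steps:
C = 528 (C = 2*((4*(-8 + 2))*(-11)) = 2*((4*(-6))*(-11)) = 2*(-24*(-11)) = 2*264 = 528)
(C + u((-10 - 3) - 23))*(-583 + 2727) = (528 + (-35 + ((-10 - 3) - 23)))*(-583 + 2727) = (528 + (-35 + (-13 - 23)))*2144 = (528 + (-35 - 36))*2144 = (528 - 71)*2144 = 457*2144 = 979808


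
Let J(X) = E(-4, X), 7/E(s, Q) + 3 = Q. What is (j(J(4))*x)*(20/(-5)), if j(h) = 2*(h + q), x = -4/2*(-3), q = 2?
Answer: -432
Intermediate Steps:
E(s, Q) = 7/(-3 + Q)
J(X) = 7/(-3 + X)
x = 6 (x = -4*1/2*(-3) = -2*(-3) = 6)
j(h) = 4 + 2*h (j(h) = 2*(h + 2) = 2*(2 + h) = 4 + 2*h)
(j(J(4))*x)*(20/(-5)) = ((4 + 2*(7/(-3 + 4)))*6)*(20/(-5)) = ((4 + 2*(7/1))*6)*(20*(-1/5)) = ((4 + 2*(7*1))*6)*(-4) = ((4 + 2*7)*6)*(-4) = ((4 + 14)*6)*(-4) = (18*6)*(-4) = 108*(-4) = -432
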